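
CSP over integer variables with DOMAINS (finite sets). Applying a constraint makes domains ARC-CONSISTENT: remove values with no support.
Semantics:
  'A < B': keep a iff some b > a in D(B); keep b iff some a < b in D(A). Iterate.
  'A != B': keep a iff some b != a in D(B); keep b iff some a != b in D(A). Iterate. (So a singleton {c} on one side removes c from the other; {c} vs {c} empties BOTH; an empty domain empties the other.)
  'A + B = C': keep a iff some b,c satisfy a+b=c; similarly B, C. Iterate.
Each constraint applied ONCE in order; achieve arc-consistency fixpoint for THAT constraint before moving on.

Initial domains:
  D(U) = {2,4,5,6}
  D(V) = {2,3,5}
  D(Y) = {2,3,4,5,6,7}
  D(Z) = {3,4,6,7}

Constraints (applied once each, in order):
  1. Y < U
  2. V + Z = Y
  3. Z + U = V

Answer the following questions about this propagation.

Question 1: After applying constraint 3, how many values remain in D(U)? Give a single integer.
Constraint 1 (Y < U) on D(Y)={2,3,4,5,6,7} D(U)={2,4,5,6}: Y {2,3,4,5,6,7}->{2,3,4,5}; U {2,4,5,6}->{4,5,6}
Constraint 2 (V + Z = Y) on D(V)={2,3,5} D(Z)={3,4,6,7} D(Y)={2,3,4,5}: V {2,3,5}->{2}; Z {3,4,6,7}->{3}; Y {2,3,4,5}->{5}
Constraint 3 (Z + U = V) on D(Z)={3} D(U)={4,5,6} D(V)={2}: Z {3}->{}; U {4,5,6}->{}; V {2}->{}
So after constraint 3: D(U)={}, size = 0

Answer: 0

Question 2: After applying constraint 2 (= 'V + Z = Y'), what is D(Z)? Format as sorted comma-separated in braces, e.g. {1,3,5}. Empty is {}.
Answer: {3}

Derivation:
Constraint 1 (Y < U) on D(Y)={2,3,4,5,6,7} D(U)={2,4,5,6}: Y {2,3,4,5,6,7}->{2,3,4,5}; U {2,4,5,6}->{4,5,6}
Constraint 2 (V + Z = Y) on D(V)={2,3,5} D(Z)={3,4,6,7} D(Y)={2,3,4,5}: V {2,3,5}->{2}; Z {3,4,6,7}->{3}; Y {2,3,4,5}->{5}
So after constraint 2: D(Z) = {3}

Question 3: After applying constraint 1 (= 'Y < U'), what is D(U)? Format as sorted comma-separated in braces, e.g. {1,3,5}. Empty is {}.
Answer: {4,5,6}

Derivation:
Constraint 1 (Y < U) on D(Y)={2,3,4,5,6,7} D(U)={2,4,5,6}: Y {2,3,4,5,6,7}->{2,3,4,5}; U {2,4,5,6}->{4,5,6}
So after constraint 1: D(U) = {4,5,6}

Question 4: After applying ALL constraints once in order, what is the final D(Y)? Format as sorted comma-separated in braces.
Constraint 1 (Y < U) on D(Y)={2,3,4,5,6,7} D(U)={2,4,5,6}: Y {2,3,4,5,6,7}->{2,3,4,5}; U {2,4,5,6}->{4,5,6}
Constraint 2 (V + Z = Y) on D(V)={2,3,5} D(Z)={3,4,6,7} D(Y)={2,3,4,5}: V {2,3,5}->{2}; Z {3,4,6,7}->{3}; Y {2,3,4,5}->{5}
Constraint 3 (Z + U = V) on D(Z)={3} D(U)={4,5,6} D(V)={2}: Z {3}->{}; U {4,5,6}->{}; V {2}->{}
So after all 3 constraints: D(Y) = {5}

Answer: {5}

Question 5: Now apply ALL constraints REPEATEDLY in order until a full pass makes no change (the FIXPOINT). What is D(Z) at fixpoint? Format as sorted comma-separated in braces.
pass 0 (initial): D(Z)={3,4,6,7}
pass 1: U {2,4,5,6}->{}; V {2,3,5}->{}; Y {2,3,4,5,6,7}->{5}; Z {3,4,6,7}->{}
pass 2: Y {5}->{}
pass 3: no change
Fixpoint after 3 passes: D(Z) = {}

Answer: {}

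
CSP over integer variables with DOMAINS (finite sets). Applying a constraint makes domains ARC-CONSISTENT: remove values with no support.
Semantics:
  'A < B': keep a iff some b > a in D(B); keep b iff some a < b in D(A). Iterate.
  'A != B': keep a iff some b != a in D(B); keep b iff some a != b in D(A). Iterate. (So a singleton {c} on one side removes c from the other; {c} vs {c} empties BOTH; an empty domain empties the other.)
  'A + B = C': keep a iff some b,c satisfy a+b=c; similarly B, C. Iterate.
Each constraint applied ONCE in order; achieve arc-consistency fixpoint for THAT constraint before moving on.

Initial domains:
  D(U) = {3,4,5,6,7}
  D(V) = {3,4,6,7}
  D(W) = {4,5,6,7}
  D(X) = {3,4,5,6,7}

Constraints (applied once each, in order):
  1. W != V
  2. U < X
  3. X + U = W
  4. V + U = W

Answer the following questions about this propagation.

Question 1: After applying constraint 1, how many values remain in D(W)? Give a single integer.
Constraint 1 (W != V) on D(W)={4,5,6,7} D(V)={3,4,6,7}: no change
So after constraint 1: D(W)={4,5,6,7}, size = 4

Answer: 4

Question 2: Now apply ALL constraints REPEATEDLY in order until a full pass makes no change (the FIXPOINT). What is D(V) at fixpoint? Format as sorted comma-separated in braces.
pass 0 (initial): D(V)={3,4,6,7}
pass 1: U {3,4,5,6,7}->{3}; V {3,4,6,7}->{4}; W {4,5,6,7}->{7}; X {3,4,5,6,7}->{4}
pass 2: no change
Fixpoint after 2 passes: D(V) = {4}

Answer: {4}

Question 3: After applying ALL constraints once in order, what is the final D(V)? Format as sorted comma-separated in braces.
Constraint 1 (W != V) on D(W)={4,5,6,7} D(V)={3,4,6,7}: no change
Constraint 2 (U < X) on D(U)={3,4,5,6,7} D(X)={3,4,5,6,7}: U {3,4,5,6,7}->{3,4,5,6}; X {3,4,5,6,7}->{4,5,6,7}
Constraint 3 (X + U = W) on D(X)={4,5,6,7} D(U)={3,4,5,6} D(W)={4,5,6,7}: X {4,5,6,7}->{4}; U {3,4,5,6}->{3}; W {4,5,6,7}->{7}
Constraint 4 (V + U = W) on D(V)={3,4,6,7} D(U)={3} D(W)={7}: V {3,4,6,7}->{4}
So after all 4 constraints: D(V) = {4}

Answer: {4}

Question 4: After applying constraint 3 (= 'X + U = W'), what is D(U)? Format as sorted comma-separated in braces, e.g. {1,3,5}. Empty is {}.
Constraint 1 (W != V) on D(W)={4,5,6,7} D(V)={3,4,6,7}: no change
Constraint 2 (U < X) on D(U)={3,4,5,6,7} D(X)={3,4,5,6,7}: U {3,4,5,6,7}->{3,4,5,6}; X {3,4,5,6,7}->{4,5,6,7}
Constraint 3 (X + U = W) on D(X)={4,5,6,7} D(U)={3,4,5,6} D(W)={4,5,6,7}: X {4,5,6,7}->{4}; U {3,4,5,6}->{3}; W {4,5,6,7}->{7}
So after constraint 3: D(U) = {3}

Answer: {3}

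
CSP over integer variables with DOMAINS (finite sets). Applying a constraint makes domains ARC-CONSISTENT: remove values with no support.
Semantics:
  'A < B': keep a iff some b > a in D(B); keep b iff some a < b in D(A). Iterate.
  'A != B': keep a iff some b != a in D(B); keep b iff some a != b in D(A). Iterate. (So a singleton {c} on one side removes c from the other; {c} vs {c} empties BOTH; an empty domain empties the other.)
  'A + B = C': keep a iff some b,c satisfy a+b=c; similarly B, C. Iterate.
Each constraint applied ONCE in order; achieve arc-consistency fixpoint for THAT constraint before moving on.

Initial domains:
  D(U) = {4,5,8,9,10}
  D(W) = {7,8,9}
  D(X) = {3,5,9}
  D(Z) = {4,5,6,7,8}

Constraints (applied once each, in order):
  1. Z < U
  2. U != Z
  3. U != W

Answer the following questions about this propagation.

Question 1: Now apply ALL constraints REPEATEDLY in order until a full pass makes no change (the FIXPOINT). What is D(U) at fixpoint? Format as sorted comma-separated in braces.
Answer: {5,8,9,10}

Derivation:
pass 0 (initial): D(U)={4,5,8,9,10}
pass 1: U {4,5,8,9,10}->{5,8,9,10}
pass 2: no change
Fixpoint after 2 passes: D(U) = {5,8,9,10}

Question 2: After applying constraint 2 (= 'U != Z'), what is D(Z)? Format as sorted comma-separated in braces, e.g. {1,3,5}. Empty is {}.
Constraint 1 (Z < U) on D(Z)={4,5,6,7,8} D(U)={4,5,8,9,10}: U {4,5,8,9,10}->{5,8,9,10}
Constraint 2 (U != Z) on D(U)={5,8,9,10} D(Z)={4,5,6,7,8}: no change
So after constraint 2: D(Z) = {4,5,6,7,8}

Answer: {4,5,6,7,8}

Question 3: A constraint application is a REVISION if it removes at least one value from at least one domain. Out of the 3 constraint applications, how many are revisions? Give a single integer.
Constraint 1 (Z < U) on D(Z)={4,5,6,7,8} D(U)={4,5,8,9,10}: U {4,5,8,9,10}->{5,8,9,10} => REVISION
Constraint 2 (U != Z) on D(U)={5,8,9,10} D(Z)={4,5,6,7,8}: no change => not a revision
Constraint 3 (U != W) on D(U)={5,8,9,10} D(W)={7,8,9}: no change => not a revision
Total revisions = 1

Answer: 1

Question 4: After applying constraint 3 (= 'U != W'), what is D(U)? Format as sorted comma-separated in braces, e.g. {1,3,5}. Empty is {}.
Constraint 1 (Z < U) on D(Z)={4,5,6,7,8} D(U)={4,5,8,9,10}: U {4,5,8,9,10}->{5,8,9,10}
Constraint 2 (U != Z) on D(U)={5,8,9,10} D(Z)={4,5,6,7,8}: no change
Constraint 3 (U != W) on D(U)={5,8,9,10} D(W)={7,8,9}: no change
So after constraint 3: D(U) = {5,8,9,10}

Answer: {5,8,9,10}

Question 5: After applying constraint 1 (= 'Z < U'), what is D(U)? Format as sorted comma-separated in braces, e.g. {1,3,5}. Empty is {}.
Constraint 1 (Z < U) on D(Z)={4,5,6,7,8} D(U)={4,5,8,9,10}: U {4,5,8,9,10}->{5,8,9,10}
So after constraint 1: D(U) = {5,8,9,10}

Answer: {5,8,9,10}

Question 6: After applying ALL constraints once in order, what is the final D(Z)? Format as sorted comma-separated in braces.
Answer: {4,5,6,7,8}

Derivation:
Constraint 1 (Z < U) on D(Z)={4,5,6,7,8} D(U)={4,5,8,9,10}: U {4,5,8,9,10}->{5,8,9,10}
Constraint 2 (U != Z) on D(U)={5,8,9,10} D(Z)={4,5,6,7,8}: no change
Constraint 3 (U != W) on D(U)={5,8,9,10} D(W)={7,8,9}: no change
So after all 3 constraints: D(Z) = {4,5,6,7,8}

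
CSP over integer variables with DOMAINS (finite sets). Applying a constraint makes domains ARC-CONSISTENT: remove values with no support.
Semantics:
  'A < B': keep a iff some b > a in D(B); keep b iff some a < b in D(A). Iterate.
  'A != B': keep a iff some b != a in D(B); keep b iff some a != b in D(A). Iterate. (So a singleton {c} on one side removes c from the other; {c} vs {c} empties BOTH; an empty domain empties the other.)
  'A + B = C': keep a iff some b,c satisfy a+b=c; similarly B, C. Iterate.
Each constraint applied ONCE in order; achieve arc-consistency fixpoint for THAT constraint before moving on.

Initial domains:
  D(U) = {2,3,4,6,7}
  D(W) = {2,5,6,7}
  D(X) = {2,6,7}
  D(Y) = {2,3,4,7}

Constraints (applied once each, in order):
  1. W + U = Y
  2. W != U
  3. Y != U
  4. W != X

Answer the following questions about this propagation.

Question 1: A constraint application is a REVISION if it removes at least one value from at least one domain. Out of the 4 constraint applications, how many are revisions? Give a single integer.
Constraint 1 (W + U = Y) on D(W)={2,5,6,7} D(U)={2,3,4,6,7} D(Y)={2,3,4,7}: W {2,5,6,7}->{2,5}; U {2,3,4,6,7}->{2}; Y {2,3,4,7}->{4,7} => REVISION
Constraint 2 (W != U) on D(W)={2,5} D(U)={2}: W {2,5}->{5} => REVISION
Constraint 3 (Y != U) on D(Y)={4,7} D(U)={2}: no change => not a revision
Constraint 4 (W != X) on D(W)={5} D(X)={2,6,7}: no change => not a revision
Total revisions = 2

Answer: 2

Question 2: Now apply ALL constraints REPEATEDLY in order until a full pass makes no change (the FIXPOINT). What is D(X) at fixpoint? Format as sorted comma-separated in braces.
pass 0 (initial): D(X)={2,6,7}
pass 1: U {2,3,4,6,7}->{2}; W {2,5,6,7}->{5}; Y {2,3,4,7}->{4,7}
pass 2: Y {4,7}->{7}
pass 3: no change
Fixpoint after 3 passes: D(X) = {2,6,7}

Answer: {2,6,7}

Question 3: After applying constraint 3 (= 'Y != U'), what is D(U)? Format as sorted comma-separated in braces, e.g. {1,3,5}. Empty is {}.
Constraint 1 (W + U = Y) on D(W)={2,5,6,7} D(U)={2,3,4,6,7} D(Y)={2,3,4,7}: W {2,5,6,7}->{2,5}; U {2,3,4,6,7}->{2}; Y {2,3,4,7}->{4,7}
Constraint 2 (W != U) on D(W)={2,5} D(U)={2}: W {2,5}->{5}
Constraint 3 (Y != U) on D(Y)={4,7} D(U)={2}: no change
So after constraint 3: D(U) = {2}

Answer: {2}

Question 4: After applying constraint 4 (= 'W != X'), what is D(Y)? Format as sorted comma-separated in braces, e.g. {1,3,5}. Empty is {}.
Constraint 1 (W + U = Y) on D(W)={2,5,6,7} D(U)={2,3,4,6,7} D(Y)={2,3,4,7}: W {2,5,6,7}->{2,5}; U {2,3,4,6,7}->{2}; Y {2,3,4,7}->{4,7}
Constraint 2 (W != U) on D(W)={2,5} D(U)={2}: W {2,5}->{5}
Constraint 3 (Y != U) on D(Y)={4,7} D(U)={2}: no change
Constraint 4 (W != X) on D(W)={5} D(X)={2,6,7}: no change
So after constraint 4: D(Y) = {4,7}

Answer: {4,7}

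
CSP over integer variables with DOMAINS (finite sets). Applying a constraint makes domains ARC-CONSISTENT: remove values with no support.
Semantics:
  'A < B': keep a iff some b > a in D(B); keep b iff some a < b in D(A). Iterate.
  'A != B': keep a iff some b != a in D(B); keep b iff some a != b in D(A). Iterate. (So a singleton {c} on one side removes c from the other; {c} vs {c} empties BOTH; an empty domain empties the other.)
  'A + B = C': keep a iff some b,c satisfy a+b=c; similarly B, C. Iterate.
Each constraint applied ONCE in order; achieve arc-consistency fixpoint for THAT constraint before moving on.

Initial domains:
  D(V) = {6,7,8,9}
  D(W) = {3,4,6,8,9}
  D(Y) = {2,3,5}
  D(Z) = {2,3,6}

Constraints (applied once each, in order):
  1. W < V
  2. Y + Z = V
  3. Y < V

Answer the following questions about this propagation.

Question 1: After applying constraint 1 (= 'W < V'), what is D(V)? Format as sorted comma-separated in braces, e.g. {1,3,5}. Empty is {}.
Answer: {6,7,8,9}

Derivation:
Constraint 1 (W < V) on D(W)={3,4,6,8,9} D(V)={6,7,8,9}: W {3,4,6,8,9}->{3,4,6,8}
So after constraint 1: D(V) = {6,7,8,9}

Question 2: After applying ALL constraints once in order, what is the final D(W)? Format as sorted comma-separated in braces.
Answer: {3,4,6,8}

Derivation:
Constraint 1 (W < V) on D(W)={3,4,6,8,9} D(V)={6,7,8,9}: W {3,4,6,8,9}->{3,4,6,8}
Constraint 2 (Y + Z = V) on D(Y)={2,3,5} D(Z)={2,3,6} D(V)={6,7,8,9}: no change
Constraint 3 (Y < V) on D(Y)={2,3,5} D(V)={6,7,8,9}: no change
So after all 3 constraints: D(W) = {3,4,6,8}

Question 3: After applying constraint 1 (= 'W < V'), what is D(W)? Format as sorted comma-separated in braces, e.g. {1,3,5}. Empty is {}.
Constraint 1 (W < V) on D(W)={3,4,6,8,9} D(V)={6,7,8,9}: W {3,4,6,8,9}->{3,4,6,8}
So after constraint 1: D(W) = {3,4,6,8}

Answer: {3,4,6,8}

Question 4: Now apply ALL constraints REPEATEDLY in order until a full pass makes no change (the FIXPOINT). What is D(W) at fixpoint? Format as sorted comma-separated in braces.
Answer: {3,4,6,8}

Derivation:
pass 0 (initial): D(W)={3,4,6,8,9}
pass 1: W {3,4,6,8,9}->{3,4,6,8}
pass 2: no change
Fixpoint after 2 passes: D(W) = {3,4,6,8}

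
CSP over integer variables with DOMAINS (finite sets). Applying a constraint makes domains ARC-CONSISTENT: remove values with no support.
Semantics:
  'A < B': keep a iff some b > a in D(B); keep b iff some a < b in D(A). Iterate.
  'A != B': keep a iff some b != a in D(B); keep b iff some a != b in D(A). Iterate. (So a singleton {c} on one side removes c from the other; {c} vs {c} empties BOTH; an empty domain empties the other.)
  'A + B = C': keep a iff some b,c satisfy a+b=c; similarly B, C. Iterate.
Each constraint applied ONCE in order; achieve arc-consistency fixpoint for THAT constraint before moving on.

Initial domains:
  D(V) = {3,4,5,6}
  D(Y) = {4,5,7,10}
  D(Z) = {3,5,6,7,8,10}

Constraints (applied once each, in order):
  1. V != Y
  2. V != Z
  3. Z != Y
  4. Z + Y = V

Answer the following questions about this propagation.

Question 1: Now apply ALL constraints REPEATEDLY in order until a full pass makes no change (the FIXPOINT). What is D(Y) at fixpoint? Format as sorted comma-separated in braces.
pass 0 (initial): D(Y)={4,5,7,10}
pass 1: V {3,4,5,6}->{}; Y {4,5,7,10}->{}; Z {3,5,6,7,8,10}->{}
pass 2: no change
Fixpoint after 2 passes: D(Y) = {}

Answer: {}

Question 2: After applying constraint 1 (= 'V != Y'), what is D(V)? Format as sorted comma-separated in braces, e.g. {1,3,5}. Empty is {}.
Answer: {3,4,5,6}

Derivation:
Constraint 1 (V != Y) on D(V)={3,4,5,6} D(Y)={4,5,7,10}: no change
So after constraint 1: D(V) = {3,4,5,6}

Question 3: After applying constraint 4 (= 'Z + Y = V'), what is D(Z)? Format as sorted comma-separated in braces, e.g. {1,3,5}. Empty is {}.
Constraint 1 (V != Y) on D(V)={3,4,5,6} D(Y)={4,5,7,10}: no change
Constraint 2 (V != Z) on D(V)={3,4,5,6} D(Z)={3,5,6,7,8,10}: no change
Constraint 3 (Z != Y) on D(Z)={3,5,6,7,8,10} D(Y)={4,5,7,10}: no change
Constraint 4 (Z + Y = V) on D(Z)={3,5,6,7,8,10} D(Y)={4,5,7,10} D(V)={3,4,5,6}: Z {3,5,6,7,8,10}->{}; Y {4,5,7,10}->{}; V {3,4,5,6}->{}
So after constraint 4: D(Z) = {}

Answer: {}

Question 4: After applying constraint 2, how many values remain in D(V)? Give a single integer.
Answer: 4

Derivation:
Constraint 1 (V != Y) on D(V)={3,4,5,6} D(Y)={4,5,7,10}: no change
Constraint 2 (V != Z) on D(V)={3,4,5,6} D(Z)={3,5,6,7,8,10}: no change
So after constraint 2: D(V)={3,4,5,6}, size = 4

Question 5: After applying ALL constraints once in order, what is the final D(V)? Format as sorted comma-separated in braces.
Answer: {}

Derivation:
Constraint 1 (V != Y) on D(V)={3,4,5,6} D(Y)={4,5,7,10}: no change
Constraint 2 (V != Z) on D(V)={3,4,5,6} D(Z)={3,5,6,7,8,10}: no change
Constraint 3 (Z != Y) on D(Z)={3,5,6,7,8,10} D(Y)={4,5,7,10}: no change
Constraint 4 (Z + Y = V) on D(Z)={3,5,6,7,8,10} D(Y)={4,5,7,10} D(V)={3,4,5,6}: Z {3,5,6,7,8,10}->{}; Y {4,5,7,10}->{}; V {3,4,5,6}->{}
So after all 4 constraints: D(V) = {}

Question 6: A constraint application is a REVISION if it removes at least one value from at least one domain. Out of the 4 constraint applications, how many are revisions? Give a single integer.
Answer: 1

Derivation:
Constraint 1 (V != Y) on D(V)={3,4,5,6} D(Y)={4,5,7,10}: no change => not a revision
Constraint 2 (V != Z) on D(V)={3,4,5,6} D(Z)={3,5,6,7,8,10}: no change => not a revision
Constraint 3 (Z != Y) on D(Z)={3,5,6,7,8,10} D(Y)={4,5,7,10}: no change => not a revision
Constraint 4 (Z + Y = V) on D(Z)={3,5,6,7,8,10} D(Y)={4,5,7,10} D(V)={3,4,5,6}: Z {3,5,6,7,8,10}->{}; Y {4,5,7,10}->{}; V {3,4,5,6}->{} => REVISION
Total revisions = 1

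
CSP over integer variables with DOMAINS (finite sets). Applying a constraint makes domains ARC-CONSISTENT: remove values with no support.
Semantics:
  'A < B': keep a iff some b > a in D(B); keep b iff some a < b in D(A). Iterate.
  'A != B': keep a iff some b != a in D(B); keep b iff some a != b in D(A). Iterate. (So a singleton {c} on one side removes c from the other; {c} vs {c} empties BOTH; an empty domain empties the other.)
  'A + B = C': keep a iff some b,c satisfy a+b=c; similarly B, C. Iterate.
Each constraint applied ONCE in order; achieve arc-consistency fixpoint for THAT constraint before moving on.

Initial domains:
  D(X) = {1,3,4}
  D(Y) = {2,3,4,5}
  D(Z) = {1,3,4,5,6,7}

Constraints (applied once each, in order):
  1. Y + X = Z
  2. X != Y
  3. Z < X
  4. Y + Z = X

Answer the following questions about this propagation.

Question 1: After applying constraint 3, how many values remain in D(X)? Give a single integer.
Constraint 1 (Y + X = Z) on D(Y)={2,3,4,5} D(X)={1,3,4} D(Z)={1,3,4,5,6,7}: Z {1,3,4,5,6,7}->{3,4,5,6,7}
Constraint 2 (X != Y) on D(X)={1,3,4} D(Y)={2,3,4,5}: no change
Constraint 3 (Z < X) on D(Z)={3,4,5,6,7} D(X)={1,3,4}: Z {3,4,5,6,7}->{3}; X {1,3,4}->{4}
So after constraint 3: D(X)={4}, size = 1

Answer: 1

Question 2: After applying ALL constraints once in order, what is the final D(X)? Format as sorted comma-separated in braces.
Answer: {}

Derivation:
Constraint 1 (Y + X = Z) on D(Y)={2,3,4,5} D(X)={1,3,4} D(Z)={1,3,4,5,6,7}: Z {1,3,4,5,6,7}->{3,4,5,6,7}
Constraint 2 (X != Y) on D(X)={1,3,4} D(Y)={2,3,4,5}: no change
Constraint 3 (Z < X) on D(Z)={3,4,5,6,7} D(X)={1,3,4}: Z {3,4,5,6,7}->{3}; X {1,3,4}->{4}
Constraint 4 (Y + Z = X) on D(Y)={2,3,4,5} D(Z)={3} D(X)={4}: Y {2,3,4,5}->{}; Z {3}->{}; X {4}->{}
So after all 4 constraints: D(X) = {}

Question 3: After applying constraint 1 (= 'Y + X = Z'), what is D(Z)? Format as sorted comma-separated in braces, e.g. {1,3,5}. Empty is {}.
Answer: {3,4,5,6,7}

Derivation:
Constraint 1 (Y + X = Z) on D(Y)={2,3,4,5} D(X)={1,3,4} D(Z)={1,3,4,5,6,7}: Z {1,3,4,5,6,7}->{3,4,5,6,7}
So after constraint 1: D(Z) = {3,4,5,6,7}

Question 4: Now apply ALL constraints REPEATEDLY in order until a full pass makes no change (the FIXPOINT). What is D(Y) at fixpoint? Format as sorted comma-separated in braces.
pass 0 (initial): D(Y)={2,3,4,5}
pass 1: X {1,3,4}->{}; Y {2,3,4,5}->{}; Z {1,3,4,5,6,7}->{}
pass 2: no change
Fixpoint after 2 passes: D(Y) = {}

Answer: {}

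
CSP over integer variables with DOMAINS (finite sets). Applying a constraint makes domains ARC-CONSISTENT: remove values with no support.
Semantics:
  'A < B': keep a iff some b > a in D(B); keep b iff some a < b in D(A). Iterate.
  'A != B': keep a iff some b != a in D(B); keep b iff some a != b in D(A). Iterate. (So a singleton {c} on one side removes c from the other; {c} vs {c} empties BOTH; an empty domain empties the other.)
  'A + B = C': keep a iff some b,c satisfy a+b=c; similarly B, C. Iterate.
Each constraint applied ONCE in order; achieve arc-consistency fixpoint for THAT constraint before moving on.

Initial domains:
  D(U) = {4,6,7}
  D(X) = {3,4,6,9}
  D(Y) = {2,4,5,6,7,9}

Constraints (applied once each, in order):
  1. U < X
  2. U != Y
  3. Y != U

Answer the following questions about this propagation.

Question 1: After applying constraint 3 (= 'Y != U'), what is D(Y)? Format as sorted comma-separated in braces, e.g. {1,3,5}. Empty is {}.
Answer: {2,4,5,6,7,9}

Derivation:
Constraint 1 (U < X) on D(U)={4,6,7} D(X)={3,4,6,9}: X {3,4,6,9}->{6,9}
Constraint 2 (U != Y) on D(U)={4,6,7} D(Y)={2,4,5,6,7,9}: no change
Constraint 3 (Y != U) on D(Y)={2,4,5,6,7,9} D(U)={4,6,7}: no change
So after constraint 3: D(Y) = {2,4,5,6,7,9}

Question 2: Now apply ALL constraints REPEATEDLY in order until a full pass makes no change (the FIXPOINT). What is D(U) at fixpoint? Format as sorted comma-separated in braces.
Answer: {4,6,7}

Derivation:
pass 0 (initial): D(U)={4,6,7}
pass 1: X {3,4,6,9}->{6,9}
pass 2: no change
Fixpoint after 2 passes: D(U) = {4,6,7}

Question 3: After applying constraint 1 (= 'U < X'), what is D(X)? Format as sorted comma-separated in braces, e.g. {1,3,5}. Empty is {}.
Answer: {6,9}

Derivation:
Constraint 1 (U < X) on D(U)={4,6,7} D(X)={3,4,6,9}: X {3,4,6,9}->{6,9}
So after constraint 1: D(X) = {6,9}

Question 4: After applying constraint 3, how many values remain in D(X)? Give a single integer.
Answer: 2

Derivation:
Constraint 1 (U < X) on D(U)={4,6,7} D(X)={3,4,6,9}: X {3,4,6,9}->{6,9}
Constraint 2 (U != Y) on D(U)={4,6,7} D(Y)={2,4,5,6,7,9}: no change
Constraint 3 (Y != U) on D(Y)={2,4,5,6,7,9} D(U)={4,6,7}: no change
So after constraint 3: D(X)={6,9}, size = 2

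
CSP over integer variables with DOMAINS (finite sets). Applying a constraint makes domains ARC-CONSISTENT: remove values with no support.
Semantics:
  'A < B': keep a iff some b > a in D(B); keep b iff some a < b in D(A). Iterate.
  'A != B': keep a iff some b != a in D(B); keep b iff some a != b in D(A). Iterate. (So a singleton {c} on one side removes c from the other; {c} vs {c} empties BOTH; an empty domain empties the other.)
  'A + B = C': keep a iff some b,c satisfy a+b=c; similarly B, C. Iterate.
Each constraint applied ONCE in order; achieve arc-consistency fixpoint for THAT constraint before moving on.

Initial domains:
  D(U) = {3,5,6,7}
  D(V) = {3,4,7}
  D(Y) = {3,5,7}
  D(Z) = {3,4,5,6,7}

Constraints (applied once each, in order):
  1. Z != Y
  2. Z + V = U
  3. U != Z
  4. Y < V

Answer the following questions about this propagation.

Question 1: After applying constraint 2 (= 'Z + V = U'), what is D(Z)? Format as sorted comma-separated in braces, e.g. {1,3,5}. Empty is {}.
Constraint 1 (Z != Y) on D(Z)={3,4,5,6,7} D(Y)={3,5,7}: no change
Constraint 2 (Z + V = U) on D(Z)={3,4,5,6,7} D(V)={3,4,7} D(U)={3,5,6,7}: Z {3,4,5,6,7}->{3,4}; V {3,4,7}->{3,4}; U {3,5,6,7}->{6,7}
So after constraint 2: D(Z) = {3,4}

Answer: {3,4}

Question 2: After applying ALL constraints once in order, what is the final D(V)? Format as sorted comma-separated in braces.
Constraint 1 (Z != Y) on D(Z)={3,4,5,6,7} D(Y)={3,5,7}: no change
Constraint 2 (Z + V = U) on D(Z)={3,4,5,6,7} D(V)={3,4,7} D(U)={3,5,6,7}: Z {3,4,5,6,7}->{3,4}; V {3,4,7}->{3,4}; U {3,5,6,7}->{6,7}
Constraint 3 (U != Z) on D(U)={6,7} D(Z)={3,4}: no change
Constraint 4 (Y < V) on D(Y)={3,5,7} D(V)={3,4}: Y {3,5,7}->{3}; V {3,4}->{4}
So after all 4 constraints: D(V) = {4}

Answer: {4}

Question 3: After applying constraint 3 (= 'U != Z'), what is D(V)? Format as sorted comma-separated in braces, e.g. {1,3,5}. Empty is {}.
Constraint 1 (Z != Y) on D(Z)={3,4,5,6,7} D(Y)={3,5,7}: no change
Constraint 2 (Z + V = U) on D(Z)={3,4,5,6,7} D(V)={3,4,7} D(U)={3,5,6,7}: Z {3,4,5,6,7}->{3,4}; V {3,4,7}->{3,4}; U {3,5,6,7}->{6,7}
Constraint 3 (U != Z) on D(U)={6,7} D(Z)={3,4}: no change
So after constraint 3: D(V) = {3,4}

Answer: {3,4}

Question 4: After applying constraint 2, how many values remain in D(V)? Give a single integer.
Constraint 1 (Z != Y) on D(Z)={3,4,5,6,7} D(Y)={3,5,7}: no change
Constraint 2 (Z + V = U) on D(Z)={3,4,5,6,7} D(V)={3,4,7} D(U)={3,5,6,7}: Z {3,4,5,6,7}->{3,4}; V {3,4,7}->{3,4}; U {3,5,6,7}->{6,7}
So after constraint 2: D(V)={3,4}, size = 2

Answer: 2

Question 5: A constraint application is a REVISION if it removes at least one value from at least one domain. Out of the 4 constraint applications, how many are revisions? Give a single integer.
Answer: 2

Derivation:
Constraint 1 (Z != Y) on D(Z)={3,4,5,6,7} D(Y)={3,5,7}: no change => not a revision
Constraint 2 (Z + V = U) on D(Z)={3,4,5,6,7} D(V)={3,4,7} D(U)={3,5,6,7}: Z {3,4,5,6,7}->{3,4}; V {3,4,7}->{3,4}; U {3,5,6,7}->{6,7} => REVISION
Constraint 3 (U != Z) on D(U)={6,7} D(Z)={3,4}: no change => not a revision
Constraint 4 (Y < V) on D(Y)={3,5,7} D(V)={3,4}: Y {3,5,7}->{3}; V {3,4}->{4} => REVISION
Total revisions = 2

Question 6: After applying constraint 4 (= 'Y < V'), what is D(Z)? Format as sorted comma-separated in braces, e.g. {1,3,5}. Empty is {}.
Answer: {3,4}

Derivation:
Constraint 1 (Z != Y) on D(Z)={3,4,5,6,7} D(Y)={3,5,7}: no change
Constraint 2 (Z + V = U) on D(Z)={3,4,5,6,7} D(V)={3,4,7} D(U)={3,5,6,7}: Z {3,4,5,6,7}->{3,4}; V {3,4,7}->{3,4}; U {3,5,6,7}->{6,7}
Constraint 3 (U != Z) on D(U)={6,7} D(Z)={3,4}: no change
Constraint 4 (Y < V) on D(Y)={3,5,7} D(V)={3,4}: Y {3,5,7}->{3}; V {3,4}->{4}
So after constraint 4: D(Z) = {3,4}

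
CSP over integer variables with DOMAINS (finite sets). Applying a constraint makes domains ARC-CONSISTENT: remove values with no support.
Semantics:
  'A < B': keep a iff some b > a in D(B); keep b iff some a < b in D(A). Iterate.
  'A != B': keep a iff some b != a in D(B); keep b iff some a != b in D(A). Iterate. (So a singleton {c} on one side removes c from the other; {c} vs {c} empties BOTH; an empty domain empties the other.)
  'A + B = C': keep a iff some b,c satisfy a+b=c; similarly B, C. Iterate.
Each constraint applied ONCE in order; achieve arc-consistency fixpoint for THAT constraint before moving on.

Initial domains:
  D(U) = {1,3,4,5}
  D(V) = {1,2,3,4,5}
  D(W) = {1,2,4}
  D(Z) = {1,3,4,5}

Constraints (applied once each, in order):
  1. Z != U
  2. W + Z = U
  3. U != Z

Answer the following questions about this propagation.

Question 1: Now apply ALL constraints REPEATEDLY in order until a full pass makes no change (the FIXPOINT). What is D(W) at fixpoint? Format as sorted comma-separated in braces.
Answer: {1,2,4}

Derivation:
pass 0 (initial): D(W)={1,2,4}
pass 1: U {1,3,4,5}->{3,4,5}; Z {1,3,4,5}->{1,3,4}
pass 2: no change
Fixpoint after 2 passes: D(W) = {1,2,4}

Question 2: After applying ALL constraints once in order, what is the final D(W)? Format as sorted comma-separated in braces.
Answer: {1,2,4}

Derivation:
Constraint 1 (Z != U) on D(Z)={1,3,4,5} D(U)={1,3,4,5}: no change
Constraint 2 (W + Z = U) on D(W)={1,2,4} D(Z)={1,3,4,5} D(U)={1,3,4,5}: Z {1,3,4,5}->{1,3,4}; U {1,3,4,5}->{3,4,5}
Constraint 3 (U != Z) on D(U)={3,4,5} D(Z)={1,3,4}: no change
So after all 3 constraints: D(W) = {1,2,4}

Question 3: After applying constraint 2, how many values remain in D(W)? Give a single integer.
Constraint 1 (Z != U) on D(Z)={1,3,4,5} D(U)={1,3,4,5}: no change
Constraint 2 (W + Z = U) on D(W)={1,2,4} D(Z)={1,3,4,5} D(U)={1,3,4,5}: Z {1,3,4,5}->{1,3,4}; U {1,3,4,5}->{3,4,5}
So after constraint 2: D(W)={1,2,4}, size = 3

Answer: 3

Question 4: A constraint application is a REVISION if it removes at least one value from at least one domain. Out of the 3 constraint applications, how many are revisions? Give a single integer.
Constraint 1 (Z != U) on D(Z)={1,3,4,5} D(U)={1,3,4,5}: no change => not a revision
Constraint 2 (W + Z = U) on D(W)={1,2,4} D(Z)={1,3,4,5} D(U)={1,3,4,5}: Z {1,3,4,5}->{1,3,4}; U {1,3,4,5}->{3,4,5} => REVISION
Constraint 3 (U != Z) on D(U)={3,4,5} D(Z)={1,3,4}: no change => not a revision
Total revisions = 1

Answer: 1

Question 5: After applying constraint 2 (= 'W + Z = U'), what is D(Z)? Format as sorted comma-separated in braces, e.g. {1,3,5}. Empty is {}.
Constraint 1 (Z != U) on D(Z)={1,3,4,5} D(U)={1,3,4,5}: no change
Constraint 2 (W + Z = U) on D(W)={1,2,4} D(Z)={1,3,4,5} D(U)={1,3,4,5}: Z {1,3,4,5}->{1,3,4}; U {1,3,4,5}->{3,4,5}
So after constraint 2: D(Z) = {1,3,4}

Answer: {1,3,4}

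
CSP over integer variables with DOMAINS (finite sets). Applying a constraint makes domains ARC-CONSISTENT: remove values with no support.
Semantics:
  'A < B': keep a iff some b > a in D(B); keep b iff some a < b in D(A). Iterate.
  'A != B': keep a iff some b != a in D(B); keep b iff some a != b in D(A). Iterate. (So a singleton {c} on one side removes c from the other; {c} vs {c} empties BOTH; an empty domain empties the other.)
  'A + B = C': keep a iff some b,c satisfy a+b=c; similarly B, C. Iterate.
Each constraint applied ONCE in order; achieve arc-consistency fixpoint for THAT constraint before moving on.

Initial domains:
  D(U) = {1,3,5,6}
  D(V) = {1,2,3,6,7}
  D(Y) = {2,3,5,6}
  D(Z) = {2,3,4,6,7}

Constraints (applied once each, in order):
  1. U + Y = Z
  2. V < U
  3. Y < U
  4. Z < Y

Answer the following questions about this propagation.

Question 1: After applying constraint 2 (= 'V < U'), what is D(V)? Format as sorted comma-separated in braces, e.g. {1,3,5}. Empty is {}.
Constraint 1 (U + Y = Z) on D(U)={1,3,5,6} D(Y)={2,3,5,6} D(Z)={2,3,4,6,7}: U {1,3,5,6}->{1,3,5}; Z {2,3,4,6,7}->{3,4,6,7}
Constraint 2 (V < U) on D(V)={1,2,3,6,7} D(U)={1,3,5}: V {1,2,3,6,7}->{1,2,3}; U {1,3,5}->{3,5}
So after constraint 2: D(V) = {1,2,3}

Answer: {1,2,3}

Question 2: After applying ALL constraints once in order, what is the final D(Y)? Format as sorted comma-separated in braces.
Constraint 1 (U + Y = Z) on D(U)={1,3,5,6} D(Y)={2,3,5,6} D(Z)={2,3,4,6,7}: U {1,3,5,6}->{1,3,5}; Z {2,3,4,6,7}->{3,4,6,7}
Constraint 2 (V < U) on D(V)={1,2,3,6,7} D(U)={1,3,5}: V {1,2,3,6,7}->{1,2,3}; U {1,3,5}->{3,5}
Constraint 3 (Y < U) on D(Y)={2,3,5,6} D(U)={3,5}: Y {2,3,5,6}->{2,3}
Constraint 4 (Z < Y) on D(Z)={3,4,6,7} D(Y)={2,3}: Z {3,4,6,7}->{}; Y {2,3}->{}
So after all 4 constraints: D(Y) = {}

Answer: {}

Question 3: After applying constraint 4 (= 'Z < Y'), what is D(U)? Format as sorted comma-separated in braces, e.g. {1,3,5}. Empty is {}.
Answer: {3,5}

Derivation:
Constraint 1 (U + Y = Z) on D(U)={1,3,5,6} D(Y)={2,3,5,6} D(Z)={2,3,4,6,7}: U {1,3,5,6}->{1,3,5}; Z {2,3,4,6,7}->{3,4,6,7}
Constraint 2 (V < U) on D(V)={1,2,3,6,7} D(U)={1,3,5}: V {1,2,3,6,7}->{1,2,3}; U {1,3,5}->{3,5}
Constraint 3 (Y < U) on D(Y)={2,3,5,6} D(U)={3,5}: Y {2,3,5,6}->{2,3}
Constraint 4 (Z < Y) on D(Z)={3,4,6,7} D(Y)={2,3}: Z {3,4,6,7}->{}; Y {2,3}->{}
So after constraint 4: D(U) = {3,5}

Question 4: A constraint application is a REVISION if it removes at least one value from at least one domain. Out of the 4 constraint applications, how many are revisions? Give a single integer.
Constraint 1 (U + Y = Z) on D(U)={1,3,5,6} D(Y)={2,3,5,6} D(Z)={2,3,4,6,7}: U {1,3,5,6}->{1,3,5}; Z {2,3,4,6,7}->{3,4,6,7} => REVISION
Constraint 2 (V < U) on D(V)={1,2,3,6,7} D(U)={1,3,5}: V {1,2,3,6,7}->{1,2,3}; U {1,3,5}->{3,5} => REVISION
Constraint 3 (Y < U) on D(Y)={2,3,5,6} D(U)={3,5}: Y {2,3,5,6}->{2,3} => REVISION
Constraint 4 (Z < Y) on D(Z)={3,4,6,7} D(Y)={2,3}: Z {3,4,6,7}->{}; Y {2,3}->{} => REVISION
Total revisions = 4

Answer: 4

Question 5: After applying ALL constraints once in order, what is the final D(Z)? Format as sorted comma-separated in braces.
Constraint 1 (U + Y = Z) on D(U)={1,3,5,6} D(Y)={2,3,5,6} D(Z)={2,3,4,6,7}: U {1,3,5,6}->{1,3,5}; Z {2,3,4,6,7}->{3,4,6,7}
Constraint 2 (V < U) on D(V)={1,2,3,6,7} D(U)={1,3,5}: V {1,2,3,6,7}->{1,2,3}; U {1,3,5}->{3,5}
Constraint 3 (Y < U) on D(Y)={2,3,5,6} D(U)={3,5}: Y {2,3,5,6}->{2,3}
Constraint 4 (Z < Y) on D(Z)={3,4,6,7} D(Y)={2,3}: Z {3,4,6,7}->{}; Y {2,3}->{}
So after all 4 constraints: D(Z) = {}

Answer: {}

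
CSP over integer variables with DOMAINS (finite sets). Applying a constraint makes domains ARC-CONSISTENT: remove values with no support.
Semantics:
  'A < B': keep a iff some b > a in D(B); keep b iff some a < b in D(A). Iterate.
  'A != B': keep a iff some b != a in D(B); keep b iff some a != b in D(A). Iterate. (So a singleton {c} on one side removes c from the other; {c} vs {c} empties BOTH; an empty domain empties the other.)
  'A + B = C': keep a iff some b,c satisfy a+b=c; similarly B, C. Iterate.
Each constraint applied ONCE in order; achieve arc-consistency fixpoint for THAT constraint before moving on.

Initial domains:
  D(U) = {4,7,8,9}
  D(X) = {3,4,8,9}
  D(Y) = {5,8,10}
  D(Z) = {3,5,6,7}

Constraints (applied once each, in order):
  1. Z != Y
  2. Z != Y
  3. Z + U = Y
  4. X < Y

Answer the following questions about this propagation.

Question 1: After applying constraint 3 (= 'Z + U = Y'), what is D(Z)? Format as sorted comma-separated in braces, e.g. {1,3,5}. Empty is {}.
Answer: {3,6}

Derivation:
Constraint 1 (Z != Y) on D(Z)={3,5,6,7} D(Y)={5,8,10}: no change
Constraint 2 (Z != Y) on D(Z)={3,5,6,7} D(Y)={5,8,10}: no change
Constraint 3 (Z + U = Y) on D(Z)={3,5,6,7} D(U)={4,7,8,9} D(Y)={5,8,10}: Z {3,5,6,7}->{3,6}; U {4,7,8,9}->{4,7}; Y {5,8,10}->{10}
So after constraint 3: D(Z) = {3,6}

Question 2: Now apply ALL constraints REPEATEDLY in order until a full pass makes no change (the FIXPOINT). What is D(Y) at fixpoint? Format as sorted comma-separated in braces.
Answer: {10}

Derivation:
pass 0 (initial): D(Y)={5,8,10}
pass 1: U {4,7,8,9}->{4,7}; Y {5,8,10}->{10}; Z {3,5,6,7}->{3,6}
pass 2: no change
Fixpoint after 2 passes: D(Y) = {10}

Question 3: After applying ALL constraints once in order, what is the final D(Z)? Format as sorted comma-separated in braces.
Answer: {3,6}

Derivation:
Constraint 1 (Z != Y) on D(Z)={3,5,6,7} D(Y)={5,8,10}: no change
Constraint 2 (Z != Y) on D(Z)={3,5,6,7} D(Y)={5,8,10}: no change
Constraint 3 (Z + U = Y) on D(Z)={3,5,6,7} D(U)={4,7,8,9} D(Y)={5,8,10}: Z {3,5,6,7}->{3,6}; U {4,7,8,9}->{4,7}; Y {5,8,10}->{10}
Constraint 4 (X < Y) on D(X)={3,4,8,9} D(Y)={10}: no change
So after all 4 constraints: D(Z) = {3,6}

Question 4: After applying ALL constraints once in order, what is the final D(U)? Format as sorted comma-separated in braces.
Constraint 1 (Z != Y) on D(Z)={3,5,6,7} D(Y)={5,8,10}: no change
Constraint 2 (Z != Y) on D(Z)={3,5,6,7} D(Y)={5,8,10}: no change
Constraint 3 (Z + U = Y) on D(Z)={3,5,6,7} D(U)={4,7,8,9} D(Y)={5,8,10}: Z {3,5,6,7}->{3,6}; U {4,7,8,9}->{4,7}; Y {5,8,10}->{10}
Constraint 4 (X < Y) on D(X)={3,4,8,9} D(Y)={10}: no change
So after all 4 constraints: D(U) = {4,7}

Answer: {4,7}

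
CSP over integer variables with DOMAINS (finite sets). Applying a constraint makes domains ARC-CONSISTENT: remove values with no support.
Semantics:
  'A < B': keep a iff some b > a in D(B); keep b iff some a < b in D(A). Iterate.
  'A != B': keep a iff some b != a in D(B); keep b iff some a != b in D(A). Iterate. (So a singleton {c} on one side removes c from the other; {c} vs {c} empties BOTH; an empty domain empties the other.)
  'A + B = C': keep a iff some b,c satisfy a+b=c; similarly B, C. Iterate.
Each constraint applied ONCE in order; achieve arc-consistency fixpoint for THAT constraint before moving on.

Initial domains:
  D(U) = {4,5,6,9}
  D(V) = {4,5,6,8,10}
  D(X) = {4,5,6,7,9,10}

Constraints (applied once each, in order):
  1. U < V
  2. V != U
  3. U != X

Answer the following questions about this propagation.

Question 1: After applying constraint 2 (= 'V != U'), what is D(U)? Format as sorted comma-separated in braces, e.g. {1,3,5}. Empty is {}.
Constraint 1 (U < V) on D(U)={4,5,6,9} D(V)={4,5,6,8,10}: V {4,5,6,8,10}->{5,6,8,10}
Constraint 2 (V != U) on D(V)={5,6,8,10} D(U)={4,5,6,9}: no change
So after constraint 2: D(U) = {4,5,6,9}

Answer: {4,5,6,9}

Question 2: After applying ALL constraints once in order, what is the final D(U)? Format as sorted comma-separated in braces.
Answer: {4,5,6,9}

Derivation:
Constraint 1 (U < V) on D(U)={4,5,6,9} D(V)={4,5,6,8,10}: V {4,5,6,8,10}->{5,6,8,10}
Constraint 2 (V != U) on D(V)={5,6,8,10} D(U)={4,5,6,9}: no change
Constraint 3 (U != X) on D(U)={4,5,6,9} D(X)={4,5,6,7,9,10}: no change
So after all 3 constraints: D(U) = {4,5,6,9}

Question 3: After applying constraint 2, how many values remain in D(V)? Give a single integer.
Answer: 4

Derivation:
Constraint 1 (U < V) on D(U)={4,5,6,9} D(V)={4,5,6,8,10}: V {4,5,6,8,10}->{5,6,8,10}
Constraint 2 (V != U) on D(V)={5,6,8,10} D(U)={4,5,6,9}: no change
So after constraint 2: D(V)={5,6,8,10}, size = 4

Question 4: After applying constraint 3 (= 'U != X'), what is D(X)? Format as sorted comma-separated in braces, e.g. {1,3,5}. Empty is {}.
Answer: {4,5,6,7,9,10}

Derivation:
Constraint 1 (U < V) on D(U)={4,5,6,9} D(V)={4,5,6,8,10}: V {4,5,6,8,10}->{5,6,8,10}
Constraint 2 (V != U) on D(V)={5,6,8,10} D(U)={4,5,6,9}: no change
Constraint 3 (U != X) on D(U)={4,5,6,9} D(X)={4,5,6,7,9,10}: no change
So after constraint 3: D(X) = {4,5,6,7,9,10}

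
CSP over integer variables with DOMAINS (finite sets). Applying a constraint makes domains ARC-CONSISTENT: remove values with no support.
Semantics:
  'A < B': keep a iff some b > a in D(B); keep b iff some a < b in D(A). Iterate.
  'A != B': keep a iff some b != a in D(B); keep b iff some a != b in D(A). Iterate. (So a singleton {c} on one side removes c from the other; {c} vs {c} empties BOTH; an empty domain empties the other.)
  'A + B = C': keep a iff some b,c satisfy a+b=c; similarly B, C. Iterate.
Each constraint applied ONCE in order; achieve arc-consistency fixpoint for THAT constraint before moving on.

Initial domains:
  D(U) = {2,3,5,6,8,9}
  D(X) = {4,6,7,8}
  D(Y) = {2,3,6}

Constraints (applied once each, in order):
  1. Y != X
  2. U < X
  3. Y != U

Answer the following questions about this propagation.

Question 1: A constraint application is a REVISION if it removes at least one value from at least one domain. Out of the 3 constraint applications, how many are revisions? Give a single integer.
Constraint 1 (Y != X) on D(Y)={2,3,6} D(X)={4,6,7,8}: no change => not a revision
Constraint 2 (U < X) on D(U)={2,3,5,6,8,9} D(X)={4,6,7,8}: U {2,3,5,6,8,9}->{2,3,5,6} => REVISION
Constraint 3 (Y != U) on D(Y)={2,3,6} D(U)={2,3,5,6}: no change => not a revision
Total revisions = 1

Answer: 1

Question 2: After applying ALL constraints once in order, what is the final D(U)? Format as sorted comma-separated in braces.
Answer: {2,3,5,6}

Derivation:
Constraint 1 (Y != X) on D(Y)={2,3,6} D(X)={4,6,7,8}: no change
Constraint 2 (U < X) on D(U)={2,3,5,6,8,9} D(X)={4,6,7,8}: U {2,3,5,6,8,9}->{2,3,5,6}
Constraint 3 (Y != U) on D(Y)={2,3,6} D(U)={2,3,5,6}: no change
So after all 3 constraints: D(U) = {2,3,5,6}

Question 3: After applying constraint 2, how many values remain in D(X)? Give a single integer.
Constraint 1 (Y != X) on D(Y)={2,3,6} D(X)={4,6,7,8}: no change
Constraint 2 (U < X) on D(U)={2,3,5,6,8,9} D(X)={4,6,7,8}: U {2,3,5,6,8,9}->{2,3,5,6}
So after constraint 2: D(X)={4,6,7,8}, size = 4

Answer: 4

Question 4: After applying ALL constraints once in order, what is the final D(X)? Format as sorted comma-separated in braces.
Answer: {4,6,7,8}

Derivation:
Constraint 1 (Y != X) on D(Y)={2,3,6} D(X)={4,6,7,8}: no change
Constraint 2 (U < X) on D(U)={2,3,5,6,8,9} D(X)={4,6,7,8}: U {2,3,5,6,8,9}->{2,3,5,6}
Constraint 3 (Y != U) on D(Y)={2,3,6} D(U)={2,3,5,6}: no change
So after all 3 constraints: D(X) = {4,6,7,8}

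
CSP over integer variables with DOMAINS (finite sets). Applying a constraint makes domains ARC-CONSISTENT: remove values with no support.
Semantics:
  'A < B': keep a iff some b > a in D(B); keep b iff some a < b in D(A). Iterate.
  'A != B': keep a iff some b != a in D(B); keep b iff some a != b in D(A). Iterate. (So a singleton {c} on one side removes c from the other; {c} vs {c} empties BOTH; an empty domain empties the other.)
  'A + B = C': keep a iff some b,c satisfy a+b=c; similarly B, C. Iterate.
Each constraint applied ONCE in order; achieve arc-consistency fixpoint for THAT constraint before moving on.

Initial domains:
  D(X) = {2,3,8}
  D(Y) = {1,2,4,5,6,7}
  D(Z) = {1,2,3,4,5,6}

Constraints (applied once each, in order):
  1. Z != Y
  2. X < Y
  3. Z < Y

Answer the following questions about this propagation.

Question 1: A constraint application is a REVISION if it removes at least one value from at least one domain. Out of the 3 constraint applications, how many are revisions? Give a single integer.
Answer: 1

Derivation:
Constraint 1 (Z != Y) on D(Z)={1,2,3,4,5,6} D(Y)={1,2,4,5,6,7}: no change => not a revision
Constraint 2 (X < Y) on D(X)={2,3,8} D(Y)={1,2,4,5,6,7}: X {2,3,8}->{2,3}; Y {1,2,4,5,6,7}->{4,5,6,7} => REVISION
Constraint 3 (Z < Y) on D(Z)={1,2,3,4,5,6} D(Y)={4,5,6,7}: no change => not a revision
Total revisions = 1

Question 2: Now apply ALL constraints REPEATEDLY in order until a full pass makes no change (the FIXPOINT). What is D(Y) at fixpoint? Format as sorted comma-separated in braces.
Answer: {4,5,6,7}

Derivation:
pass 0 (initial): D(Y)={1,2,4,5,6,7}
pass 1: X {2,3,8}->{2,3}; Y {1,2,4,5,6,7}->{4,5,6,7}
pass 2: no change
Fixpoint after 2 passes: D(Y) = {4,5,6,7}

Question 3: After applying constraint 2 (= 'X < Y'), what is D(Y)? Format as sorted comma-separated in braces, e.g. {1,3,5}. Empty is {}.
Answer: {4,5,6,7}

Derivation:
Constraint 1 (Z != Y) on D(Z)={1,2,3,4,5,6} D(Y)={1,2,4,5,6,7}: no change
Constraint 2 (X < Y) on D(X)={2,3,8} D(Y)={1,2,4,5,6,7}: X {2,3,8}->{2,3}; Y {1,2,4,5,6,7}->{4,5,6,7}
So after constraint 2: D(Y) = {4,5,6,7}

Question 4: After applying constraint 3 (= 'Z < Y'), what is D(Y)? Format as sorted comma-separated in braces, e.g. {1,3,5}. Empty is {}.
Answer: {4,5,6,7}

Derivation:
Constraint 1 (Z != Y) on D(Z)={1,2,3,4,5,6} D(Y)={1,2,4,5,6,7}: no change
Constraint 2 (X < Y) on D(X)={2,3,8} D(Y)={1,2,4,5,6,7}: X {2,3,8}->{2,3}; Y {1,2,4,5,6,7}->{4,5,6,7}
Constraint 3 (Z < Y) on D(Z)={1,2,3,4,5,6} D(Y)={4,5,6,7}: no change
So after constraint 3: D(Y) = {4,5,6,7}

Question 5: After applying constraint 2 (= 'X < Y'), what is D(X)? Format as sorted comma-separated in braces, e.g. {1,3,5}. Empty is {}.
Constraint 1 (Z != Y) on D(Z)={1,2,3,4,5,6} D(Y)={1,2,4,5,6,7}: no change
Constraint 2 (X < Y) on D(X)={2,3,8} D(Y)={1,2,4,5,6,7}: X {2,3,8}->{2,3}; Y {1,2,4,5,6,7}->{4,5,6,7}
So after constraint 2: D(X) = {2,3}

Answer: {2,3}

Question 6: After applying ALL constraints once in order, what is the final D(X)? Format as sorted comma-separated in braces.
Answer: {2,3}

Derivation:
Constraint 1 (Z != Y) on D(Z)={1,2,3,4,5,6} D(Y)={1,2,4,5,6,7}: no change
Constraint 2 (X < Y) on D(X)={2,3,8} D(Y)={1,2,4,5,6,7}: X {2,3,8}->{2,3}; Y {1,2,4,5,6,7}->{4,5,6,7}
Constraint 3 (Z < Y) on D(Z)={1,2,3,4,5,6} D(Y)={4,5,6,7}: no change
So after all 3 constraints: D(X) = {2,3}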